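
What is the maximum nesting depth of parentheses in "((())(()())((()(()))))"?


Input: "((())(()())((()(()))))"
Tracking depth:
  Position 0 '(': depth becomes 1
  Position 1 '(': depth becomes 2
  Position 2 '(': depth becomes 3
  Position 3 ')': depth becomes 2
  Position 4 ')': depth becomes 1
  Position 5 '(': depth becomes 2
  Position 6 '(': depth becomes 3
  Position 7 ')': depth becomes 2
  Position 8 '(': depth becomes 3
  Position 9 ')': depth becomes 2
  Position 10 ')': depth becomes 1
  Position 11 '(': depth becomes 2
  Position 12 '(': depth becomes 3
  Position 13 '(': depth becomes 4
  Position 14 ')': depth becomes 3
  Position 15 '(': depth becomes 4
  Position 16 '(': depth becomes 5
  Position 17 ')': depth becomes 4
  Position 18 ')': depth becomes 3
  Position 19 ')': depth becomes 2
  Position 20 ')': depth becomes 1
  Position 21 ')': depth becomes 0
Maximum depth reached: 5

5


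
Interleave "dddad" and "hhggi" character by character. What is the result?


Interleaving "dddad" and "hhggi":
  Position 0: 'd' from first, 'h' from second => "dh"
  Position 1: 'd' from first, 'h' from second => "dh"
  Position 2: 'd' from first, 'g' from second => "dg"
  Position 3: 'a' from first, 'g' from second => "ag"
  Position 4: 'd' from first, 'i' from second => "di"
Result: dhdhdgagdi

dhdhdgagdi


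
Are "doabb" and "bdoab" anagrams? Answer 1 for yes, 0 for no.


Strings: "doabb", "bdoab"
Sorted first:  abbdo
Sorted second: abbdo
Sorted forms match => anagrams

1


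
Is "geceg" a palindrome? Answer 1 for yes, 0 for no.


Input: geceg
Reversed: geceg
  Compare pos 0 ('g') with pos 4 ('g'): match
  Compare pos 1 ('e') with pos 3 ('e'): match
Result: palindrome

1


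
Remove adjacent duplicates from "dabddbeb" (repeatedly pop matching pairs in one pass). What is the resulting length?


Input: dabddbeb
Stack-based adjacent duplicate removal:
  Read 'd': push. Stack: d
  Read 'a': push. Stack: da
  Read 'b': push. Stack: dab
  Read 'd': push. Stack: dabd
  Read 'd': matches stack top 'd' => pop. Stack: dab
  Read 'b': matches stack top 'b' => pop. Stack: da
  Read 'e': push. Stack: dae
  Read 'b': push. Stack: daeb
Final stack: "daeb" (length 4)

4


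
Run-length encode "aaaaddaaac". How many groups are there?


Input: aaaaddaaac
Scanning for consecutive runs:
  Group 1: 'a' x 4 (positions 0-3)
  Group 2: 'd' x 2 (positions 4-5)
  Group 3: 'a' x 3 (positions 6-8)
  Group 4: 'c' x 1 (positions 9-9)
Total groups: 4

4


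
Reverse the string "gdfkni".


Input: gdfkni
Reading characters right to left:
  Position 5: 'i'
  Position 4: 'n'
  Position 3: 'k'
  Position 2: 'f'
  Position 1: 'd'
  Position 0: 'g'
Reversed: inkfdg

inkfdg


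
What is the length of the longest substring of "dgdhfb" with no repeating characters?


Input: "dgdhfb"
Sliding window (track last position of each char):
  Position 0 ('d'): window [0,0] length 1 -- new best
  Position 1 ('g'): window [0,1] length 2 -- new best
  Position 2 ('d'): repeat (last at 0), move window start to 1
  Position 2 ('d'): window [1,2] length 2
  Position 3 ('h'): window [1,3] length 3 -- new best
  Position 4 ('f'): window [1,4] length 4 -- new best
  Position 5 ('b'): window [1,5] length 5 -- new best
Longest substring with no repeats: "gdhfb" with length 5

5


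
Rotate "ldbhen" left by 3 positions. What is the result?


Input: "ldbhen", rotate left by 3
First 3 characters: "ldb"
Remaining characters: "hen"
Concatenate remaining + first: "hen" + "ldb" = "henldb"

henldb


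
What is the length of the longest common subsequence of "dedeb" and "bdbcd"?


LCS of "dedeb" and "bdbcd"
DP table:
           b    d    b    c    d
      0    0    0    0    0    0
  d   0    0    1    1    1    1
  e   0    0    1    1    1    1
  d   0    0    1    1    1    2
  e   0    0    1    1    1    2
  b   0    1    1    2    2    2
LCS length = dp[5][5] = 2

2


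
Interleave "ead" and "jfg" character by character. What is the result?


Interleaving "ead" and "jfg":
  Position 0: 'e' from first, 'j' from second => "ej"
  Position 1: 'a' from first, 'f' from second => "af"
  Position 2: 'd' from first, 'g' from second => "dg"
Result: ejafdg

ejafdg


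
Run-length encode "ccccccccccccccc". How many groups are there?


Input: ccccccccccccccc
Scanning for consecutive runs:
  Group 1: 'c' x 15 (positions 0-14)
Total groups: 1

1


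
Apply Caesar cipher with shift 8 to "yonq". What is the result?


Caesar cipher: shift "yonq" by 8
  'y' (pos 24) + 8 = pos 6 = 'g'
  'o' (pos 14) + 8 = pos 22 = 'w'
  'n' (pos 13) + 8 = pos 21 = 'v'
  'q' (pos 16) + 8 = pos 24 = 'y'
Result: gwvy

gwvy


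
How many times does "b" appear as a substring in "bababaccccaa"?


Searching for "b" in "bababaccccaa"
Scanning each position:
  Position 0: "b" => MATCH
  Position 1: "a" => no
  Position 2: "b" => MATCH
  Position 3: "a" => no
  Position 4: "b" => MATCH
  Position 5: "a" => no
  Position 6: "c" => no
  Position 7: "c" => no
  Position 8: "c" => no
  Position 9: "c" => no
  Position 10: "a" => no
  Position 11: "a" => no
Total occurrences: 3

3


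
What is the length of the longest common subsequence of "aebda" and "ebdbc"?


LCS of "aebda" and "ebdbc"
DP table:
           e    b    d    b    c
      0    0    0    0    0    0
  a   0    0    0    0    0    0
  e   0    1    1    1    1    1
  b   0    1    2    2    2    2
  d   0    1    2    3    3    3
  a   0    1    2    3    3    3
LCS length = dp[5][5] = 3

3


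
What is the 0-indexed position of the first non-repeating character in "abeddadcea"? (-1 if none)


Input: abeddadcea
Character frequencies:
  'a': 3
  'b': 1
  'c': 1
  'd': 3
  'e': 2
Scanning left to right for freq == 1:
  Position 0 ('a'): freq=3, skip
  Position 1 ('b'): unique! => answer = 1

1


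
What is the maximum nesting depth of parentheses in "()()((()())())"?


Input: "()()((()())())"
Tracking depth:
  Position 0 '(': depth becomes 1
  Position 1 ')': depth becomes 0
  Position 2 '(': depth becomes 1
  Position 3 ')': depth becomes 0
  Position 4 '(': depth becomes 1
  Position 5 '(': depth becomes 2
  Position 6 '(': depth becomes 3
  Position 7 ')': depth becomes 2
  Position 8 '(': depth becomes 3
  Position 9 ')': depth becomes 2
  Position 10 ')': depth becomes 1
  Position 11 '(': depth becomes 2
  Position 12 ')': depth becomes 1
  Position 13 ')': depth becomes 0
Maximum depth reached: 3

3


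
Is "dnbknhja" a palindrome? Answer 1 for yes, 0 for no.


Input: dnbknhja
Reversed: ajhnkbnd
  Compare pos 0 ('d') with pos 7 ('a'): MISMATCH
  Compare pos 1 ('n') with pos 6 ('j'): MISMATCH
  Compare pos 2 ('b') with pos 5 ('h'): MISMATCH
  Compare pos 3 ('k') with pos 4 ('n'): MISMATCH
Result: not a palindrome

0


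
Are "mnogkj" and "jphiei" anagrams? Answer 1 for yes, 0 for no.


Strings: "mnogkj", "jphiei"
Sorted first:  gjkmno
Sorted second: ehiijp
Differ at position 0: 'g' vs 'e' => not anagrams

0


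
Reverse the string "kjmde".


Input: kjmde
Reading characters right to left:
  Position 4: 'e'
  Position 3: 'd'
  Position 2: 'm'
  Position 1: 'j'
  Position 0: 'k'
Reversed: edmjk

edmjk


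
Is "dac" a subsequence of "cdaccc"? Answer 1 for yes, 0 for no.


Check if "dac" is a subsequence of "cdaccc"
Greedy scan:
  Position 0 ('c'): no match needed
  Position 1 ('d'): matches sub[0] = 'd'
  Position 2 ('a'): matches sub[1] = 'a'
  Position 3 ('c'): matches sub[2] = 'c'
  Position 4 ('c'): no match needed
  Position 5 ('c'): no match needed
All 3 characters matched => is a subsequence

1


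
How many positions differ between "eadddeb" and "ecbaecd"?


Comparing "eadddeb" and "ecbaecd" position by position:
  Position 0: 'e' vs 'e' => same
  Position 1: 'a' vs 'c' => DIFFER
  Position 2: 'd' vs 'b' => DIFFER
  Position 3: 'd' vs 'a' => DIFFER
  Position 4: 'd' vs 'e' => DIFFER
  Position 5: 'e' vs 'c' => DIFFER
  Position 6: 'b' vs 'd' => DIFFER
Positions that differ: 6

6


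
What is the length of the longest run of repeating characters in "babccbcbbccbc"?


Input: "babccbcbbccbc"
Scanning for longest run:
  Position 1 ('a'): new char, reset run to 1
  Position 2 ('b'): new char, reset run to 1
  Position 3 ('c'): new char, reset run to 1
  Position 4 ('c'): continues run of 'c', length=2
  Position 5 ('b'): new char, reset run to 1
  Position 6 ('c'): new char, reset run to 1
  Position 7 ('b'): new char, reset run to 1
  Position 8 ('b'): continues run of 'b', length=2
  Position 9 ('c'): new char, reset run to 1
  Position 10 ('c'): continues run of 'c', length=2
  Position 11 ('b'): new char, reset run to 1
  Position 12 ('c'): new char, reset run to 1
Longest run: 'c' with length 2

2


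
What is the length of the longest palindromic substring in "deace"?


Input: "deace"
Checking substrings for palindromes:
  No multi-char palindromic substrings found
Longest palindromic substring: "d" with length 1

1


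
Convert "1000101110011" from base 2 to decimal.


Input: "1000101110011" in base 2
Positional expansion:
  Digit '1' (value 1) x 2^12 = 4096
  Digit '0' (value 0) x 2^11 = 0
  Digit '0' (value 0) x 2^10 = 0
  Digit '0' (value 0) x 2^9 = 0
  Digit '1' (value 1) x 2^8 = 256
  Digit '0' (value 0) x 2^7 = 0
  Digit '1' (value 1) x 2^6 = 64
  Digit '1' (value 1) x 2^5 = 32
  Digit '1' (value 1) x 2^4 = 16
  Digit '0' (value 0) x 2^3 = 0
  Digit '0' (value 0) x 2^2 = 0
  Digit '1' (value 1) x 2^1 = 2
  Digit '1' (value 1) x 2^0 = 1
Sum = 4467

4467


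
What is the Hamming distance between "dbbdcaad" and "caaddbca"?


Comparing "dbbdcaad" and "caaddbca" position by position:
  Position 0: 'd' vs 'c' => differ
  Position 1: 'b' vs 'a' => differ
  Position 2: 'b' vs 'a' => differ
  Position 3: 'd' vs 'd' => same
  Position 4: 'c' vs 'd' => differ
  Position 5: 'a' vs 'b' => differ
  Position 6: 'a' vs 'c' => differ
  Position 7: 'd' vs 'a' => differ
Total differences (Hamming distance): 7

7


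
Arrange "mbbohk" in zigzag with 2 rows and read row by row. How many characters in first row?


Zigzag "mbbohk" into 2 rows:
Placing characters:
  'm' => row 0
  'b' => row 1
  'b' => row 0
  'o' => row 1
  'h' => row 0
  'k' => row 1
Rows:
  Row 0: "mbh"
  Row 1: "bok"
First row length: 3

3


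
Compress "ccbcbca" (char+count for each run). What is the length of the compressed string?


Input: ccbcbca
Runs:
  'c' x 2 => "c2"
  'b' x 1 => "b1"
  'c' x 1 => "c1"
  'b' x 1 => "b1"
  'c' x 1 => "c1"
  'a' x 1 => "a1"
Compressed: "c2b1c1b1c1a1"
Compressed length: 12

12


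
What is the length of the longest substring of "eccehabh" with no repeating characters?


Input: "eccehabh"
Sliding window (track last position of each char):
  Position 0 ('e'): window [0,0] length 1 -- new best
  Position 1 ('c'): window [0,1] length 2 -- new best
  Position 2 ('c'): repeat (last at 1), move window start to 2
  Position 2 ('c'): window [2,2] length 1
  Position 3 ('e'): window [2,3] length 2
  Position 4 ('h'): window [2,4] length 3 -- new best
  Position 5 ('a'): window [2,5] length 4 -- new best
  Position 6 ('b'): window [2,6] length 5 -- new best
  Position 7 ('h'): repeat (last at 4), move window start to 5
  Position 7 ('h'): window [5,7] length 3
Longest substring with no repeats: "cehab" with length 5

5


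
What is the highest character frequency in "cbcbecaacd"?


Input: cbcbecaacd
Character counts:
  'a': 2
  'b': 2
  'c': 4
  'd': 1
  'e': 1
Maximum frequency: 4

4


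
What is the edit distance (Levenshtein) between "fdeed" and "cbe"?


Computing edit distance: "fdeed" -> "cbe"
DP table:
           c    b    e
      0    1    2    3
  f   1    1    2    3
  d   2    2    2    3
  e   3    3    3    2
  e   4    4    4    3
  d   5    5    5    4
Edit distance = dp[5][3] = 4

4


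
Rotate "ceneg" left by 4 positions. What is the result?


Input: "ceneg", rotate left by 4
First 4 characters: "cene"
Remaining characters: "g"
Concatenate remaining + first: "g" + "cene" = "gcene"

gcene


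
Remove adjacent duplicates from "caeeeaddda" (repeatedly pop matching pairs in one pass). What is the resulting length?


Input: caeeeaddda
Stack-based adjacent duplicate removal:
  Read 'c': push. Stack: c
  Read 'a': push. Stack: ca
  Read 'e': push. Stack: cae
  Read 'e': matches stack top 'e' => pop. Stack: ca
  Read 'e': push. Stack: cae
  Read 'a': push. Stack: caea
  Read 'd': push. Stack: caead
  Read 'd': matches stack top 'd' => pop. Stack: caea
  Read 'd': push. Stack: caead
  Read 'a': push. Stack: caeada
Final stack: "caeada" (length 6)

6


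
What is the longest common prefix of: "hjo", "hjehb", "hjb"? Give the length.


Words: hjo, hjehb, hjb
  Position 0: all 'h' => match
  Position 1: all 'j' => match
  Position 2: ('o', 'e', 'b') => mismatch, stop
LCP = "hj" (length 2)

2


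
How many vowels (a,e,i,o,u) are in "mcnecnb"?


Input: mcnecnb
Checking each character:
  'm' at position 0: consonant
  'c' at position 1: consonant
  'n' at position 2: consonant
  'e' at position 3: vowel (running total: 1)
  'c' at position 4: consonant
  'n' at position 5: consonant
  'b' at position 6: consonant
Total vowels: 1

1


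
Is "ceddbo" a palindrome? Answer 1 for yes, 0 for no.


Input: ceddbo
Reversed: obddec
  Compare pos 0 ('c') with pos 5 ('o'): MISMATCH
  Compare pos 1 ('e') with pos 4 ('b'): MISMATCH
  Compare pos 2 ('d') with pos 3 ('d'): match
Result: not a palindrome

0


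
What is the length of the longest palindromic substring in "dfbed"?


Input: "dfbed"
Checking substrings for palindromes:
  No multi-char palindromic substrings found
Longest palindromic substring: "d" with length 1

1


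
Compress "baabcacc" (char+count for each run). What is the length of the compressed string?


Input: baabcacc
Runs:
  'b' x 1 => "b1"
  'a' x 2 => "a2"
  'b' x 1 => "b1"
  'c' x 1 => "c1"
  'a' x 1 => "a1"
  'c' x 2 => "c2"
Compressed: "b1a2b1c1a1c2"
Compressed length: 12

12


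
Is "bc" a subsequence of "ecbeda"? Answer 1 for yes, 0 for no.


Check if "bc" is a subsequence of "ecbeda"
Greedy scan:
  Position 0 ('e'): no match needed
  Position 1 ('c'): no match needed
  Position 2 ('b'): matches sub[0] = 'b'
  Position 3 ('e'): no match needed
  Position 4 ('d'): no match needed
  Position 5 ('a'): no match needed
Only matched 1/2 characters => not a subsequence

0


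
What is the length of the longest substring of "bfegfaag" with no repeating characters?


Input: "bfegfaag"
Sliding window (track last position of each char):
  Position 0 ('b'): window [0,0] length 1 -- new best
  Position 1 ('f'): window [0,1] length 2 -- new best
  Position 2 ('e'): window [0,2] length 3 -- new best
  Position 3 ('g'): window [0,3] length 4 -- new best
  Position 4 ('f'): repeat (last at 1), move window start to 2
  Position 4 ('f'): window [2,4] length 3
  Position 5 ('a'): window [2,5] length 4
  Position 6 ('a'): repeat (last at 5), move window start to 6
  Position 6 ('a'): window [6,6] length 1
  Position 7 ('g'): window [6,7] length 2
Longest substring with no repeats: "bfeg" with length 4

4


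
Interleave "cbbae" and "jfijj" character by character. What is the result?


Interleaving "cbbae" and "jfijj":
  Position 0: 'c' from first, 'j' from second => "cj"
  Position 1: 'b' from first, 'f' from second => "bf"
  Position 2: 'b' from first, 'i' from second => "bi"
  Position 3: 'a' from first, 'j' from second => "aj"
  Position 4: 'e' from first, 'j' from second => "ej"
Result: cjbfbiajej

cjbfbiajej


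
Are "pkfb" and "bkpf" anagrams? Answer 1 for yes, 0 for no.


Strings: "pkfb", "bkpf"
Sorted first:  bfkp
Sorted second: bfkp
Sorted forms match => anagrams

1


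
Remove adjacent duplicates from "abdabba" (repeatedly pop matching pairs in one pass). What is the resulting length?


Input: abdabba
Stack-based adjacent duplicate removal:
  Read 'a': push. Stack: a
  Read 'b': push. Stack: ab
  Read 'd': push. Stack: abd
  Read 'a': push. Stack: abda
  Read 'b': push. Stack: abdab
  Read 'b': matches stack top 'b' => pop. Stack: abda
  Read 'a': matches stack top 'a' => pop. Stack: abd
Final stack: "abd" (length 3)

3


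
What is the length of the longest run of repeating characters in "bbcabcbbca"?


Input: "bbcabcbbca"
Scanning for longest run:
  Position 1 ('b'): continues run of 'b', length=2
  Position 2 ('c'): new char, reset run to 1
  Position 3 ('a'): new char, reset run to 1
  Position 4 ('b'): new char, reset run to 1
  Position 5 ('c'): new char, reset run to 1
  Position 6 ('b'): new char, reset run to 1
  Position 7 ('b'): continues run of 'b', length=2
  Position 8 ('c'): new char, reset run to 1
  Position 9 ('a'): new char, reset run to 1
Longest run: 'b' with length 2

2


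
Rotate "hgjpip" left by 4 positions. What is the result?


Input: "hgjpip", rotate left by 4
First 4 characters: "hgjp"
Remaining characters: "ip"
Concatenate remaining + first: "ip" + "hgjp" = "iphgjp"

iphgjp


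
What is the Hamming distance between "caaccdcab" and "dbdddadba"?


Comparing "caaccdcab" and "dbdddadba" position by position:
  Position 0: 'c' vs 'd' => differ
  Position 1: 'a' vs 'b' => differ
  Position 2: 'a' vs 'd' => differ
  Position 3: 'c' vs 'd' => differ
  Position 4: 'c' vs 'd' => differ
  Position 5: 'd' vs 'a' => differ
  Position 6: 'c' vs 'd' => differ
  Position 7: 'a' vs 'b' => differ
  Position 8: 'b' vs 'a' => differ
Total differences (Hamming distance): 9

9


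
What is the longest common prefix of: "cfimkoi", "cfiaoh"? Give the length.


Words: cfimkoi, cfiaoh
  Position 0: all 'c' => match
  Position 1: all 'f' => match
  Position 2: all 'i' => match
  Position 3: ('m', 'a') => mismatch, stop
LCP = "cfi" (length 3)

3


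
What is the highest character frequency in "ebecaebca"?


Input: ebecaebca
Character counts:
  'a': 2
  'b': 2
  'c': 2
  'e': 3
Maximum frequency: 3

3


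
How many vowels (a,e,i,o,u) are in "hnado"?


Input: hnado
Checking each character:
  'h' at position 0: consonant
  'n' at position 1: consonant
  'a' at position 2: vowel (running total: 1)
  'd' at position 3: consonant
  'o' at position 4: vowel (running total: 2)
Total vowels: 2

2


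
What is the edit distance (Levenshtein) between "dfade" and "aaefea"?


Computing edit distance: "dfade" -> "aaefea"
DP table:
           a    a    e    f    e    a
      0    1    2    3    4    5    6
  d   1    1    2    3    4    5    6
  f   2    2    2    3    3    4    5
  a   3    2    2    3    4    4    4
  d   4    3    3    3    4    5    5
  e   5    4    4    3    4    4    5
Edit distance = dp[5][6] = 5

5


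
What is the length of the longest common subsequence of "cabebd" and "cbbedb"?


LCS of "cabebd" and "cbbedb"
DP table:
           c    b    b    e    d    b
      0    0    0    0    0    0    0
  c   0    1    1    1    1    1    1
  a   0    1    1    1    1    1    1
  b   0    1    2    2    2    2    2
  e   0    1    2    2    3    3    3
  b   0    1    2    3    3    3    4
  d   0    1    2    3    3    4    4
LCS length = dp[6][6] = 4

4


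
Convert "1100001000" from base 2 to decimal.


Input: "1100001000" in base 2
Positional expansion:
  Digit '1' (value 1) x 2^9 = 512
  Digit '1' (value 1) x 2^8 = 256
  Digit '0' (value 0) x 2^7 = 0
  Digit '0' (value 0) x 2^6 = 0
  Digit '0' (value 0) x 2^5 = 0
  Digit '0' (value 0) x 2^4 = 0
  Digit '1' (value 1) x 2^3 = 8
  Digit '0' (value 0) x 2^2 = 0
  Digit '0' (value 0) x 2^1 = 0
  Digit '0' (value 0) x 2^0 = 0
Sum = 776

776


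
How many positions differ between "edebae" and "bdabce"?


Comparing "edebae" and "bdabce" position by position:
  Position 0: 'e' vs 'b' => DIFFER
  Position 1: 'd' vs 'd' => same
  Position 2: 'e' vs 'a' => DIFFER
  Position 3: 'b' vs 'b' => same
  Position 4: 'a' vs 'c' => DIFFER
  Position 5: 'e' vs 'e' => same
Positions that differ: 3

3


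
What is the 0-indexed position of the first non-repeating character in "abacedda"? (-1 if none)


Input: abacedda
Character frequencies:
  'a': 3
  'b': 1
  'c': 1
  'd': 2
  'e': 1
Scanning left to right for freq == 1:
  Position 0 ('a'): freq=3, skip
  Position 1 ('b'): unique! => answer = 1

1


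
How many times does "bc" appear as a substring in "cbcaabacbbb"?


Searching for "bc" in "cbcaabacbbb"
Scanning each position:
  Position 0: "cb" => no
  Position 1: "bc" => MATCH
  Position 2: "ca" => no
  Position 3: "aa" => no
  Position 4: "ab" => no
  Position 5: "ba" => no
  Position 6: "ac" => no
  Position 7: "cb" => no
  Position 8: "bb" => no
  Position 9: "bb" => no
Total occurrences: 1

1


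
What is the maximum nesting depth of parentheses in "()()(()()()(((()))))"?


Input: "()()(()()()(((()))))"
Tracking depth:
  Position 0 '(': depth becomes 1
  Position 1 ')': depth becomes 0
  Position 2 '(': depth becomes 1
  Position 3 ')': depth becomes 0
  Position 4 '(': depth becomes 1
  Position 5 '(': depth becomes 2
  Position 6 ')': depth becomes 1
  Position 7 '(': depth becomes 2
  Position 8 ')': depth becomes 1
  Position 9 '(': depth becomes 2
  Position 10 ')': depth becomes 1
  Position 11 '(': depth becomes 2
  Position 12 '(': depth becomes 3
  Position 13 '(': depth becomes 4
  Position 14 '(': depth becomes 5
  Position 15 ')': depth becomes 4
  Position 16 ')': depth becomes 3
  Position 17 ')': depth becomes 2
  Position 18 ')': depth becomes 1
  Position 19 ')': depth becomes 0
Maximum depth reached: 5

5


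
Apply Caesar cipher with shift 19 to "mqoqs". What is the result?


Caesar cipher: shift "mqoqs" by 19
  'm' (pos 12) + 19 = pos 5 = 'f'
  'q' (pos 16) + 19 = pos 9 = 'j'
  'o' (pos 14) + 19 = pos 7 = 'h'
  'q' (pos 16) + 19 = pos 9 = 'j'
  's' (pos 18) + 19 = pos 11 = 'l'
Result: fjhjl

fjhjl


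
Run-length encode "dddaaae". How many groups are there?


Input: dddaaae
Scanning for consecutive runs:
  Group 1: 'd' x 3 (positions 0-2)
  Group 2: 'a' x 3 (positions 3-5)
  Group 3: 'e' x 1 (positions 6-6)
Total groups: 3

3


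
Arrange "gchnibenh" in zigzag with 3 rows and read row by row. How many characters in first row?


Zigzag "gchnibenh" into 3 rows:
Placing characters:
  'g' => row 0
  'c' => row 1
  'h' => row 2
  'n' => row 1
  'i' => row 0
  'b' => row 1
  'e' => row 2
  'n' => row 1
  'h' => row 0
Rows:
  Row 0: "gih"
  Row 1: "cnbn"
  Row 2: "he"
First row length: 3

3


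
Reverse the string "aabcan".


Input: aabcan
Reading characters right to left:
  Position 5: 'n'
  Position 4: 'a'
  Position 3: 'c'
  Position 2: 'b'
  Position 1: 'a'
  Position 0: 'a'
Reversed: nacbaa

nacbaa


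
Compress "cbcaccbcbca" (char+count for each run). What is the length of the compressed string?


Input: cbcaccbcbca
Runs:
  'c' x 1 => "c1"
  'b' x 1 => "b1"
  'c' x 1 => "c1"
  'a' x 1 => "a1"
  'c' x 2 => "c2"
  'b' x 1 => "b1"
  'c' x 1 => "c1"
  'b' x 1 => "b1"
  'c' x 1 => "c1"
  'a' x 1 => "a1"
Compressed: "c1b1c1a1c2b1c1b1c1a1"
Compressed length: 20

20


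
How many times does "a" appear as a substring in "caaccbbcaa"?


Searching for "a" in "caaccbbcaa"
Scanning each position:
  Position 0: "c" => no
  Position 1: "a" => MATCH
  Position 2: "a" => MATCH
  Position 3: "c" => no
  Position 4: "c" => no
  Position 5: "b" => no
  Position 6: "b" => no
  Position 7: "c" => no
  Position 8: "a" => MATCH
  Position 9: "a" => MATCH
Total occurrences: 4

4


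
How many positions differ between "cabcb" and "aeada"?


Comparing "cabcb" and "aeada" position by position:
  Position 0: 'c' vs 'a' => DIFFER
  Position 1: 'a' vs 'e' => DIFFER
  Position 2: 'b' vs 'a' => DIFFER
  Position 3: 'c' vs 'd' => DIFFER
  Position 4: 'b' vs 'a' => DIFFER
Positions that differ: 5

5


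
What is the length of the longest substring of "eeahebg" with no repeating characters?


Input: "eeahebg"
Sliding window (track last position of each char):
  Position 0 ('e'): window [0,0] length 1 -- new best
  Position 1 ('e'): repeat (last at 0), move window start to 1
  Position 1 ('e'): window [1,1] length 1
  Position 2 ('a'): window [1,2] length 2 -- new best
  Position 3 ('h'): window [1,3] length 3 -- new best
  Position 4 ('e'): repeat (last at 1), move window start to 2
  Position 4 ('e'): window [2,4] length 3
  Position 5 ('b'): window [2,5] length 4 -- new best
  Position 6 ('g'): window [2,6] length 5 -- new best
Longest substring with no repeats: "ahebg" with length 5

5


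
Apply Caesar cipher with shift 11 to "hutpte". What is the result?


Caesar cipher: shift "hutpte" by 11
  'h' (pos 7) + 11 = pos 18 = 's'
  'u' (pos 20) + 11 = pos 5 = 'f'
  't' (pos 19) + 11 = pos 4 = 'e'
  'p' (pos 15) + 11 = pos 0 = 'a'
  't' (pos 19) + 11 = pos 4 = 'e'
  'e' (pos 4) + 11 = pos 15 = 'p'
Result: sfeaep

sfeaep


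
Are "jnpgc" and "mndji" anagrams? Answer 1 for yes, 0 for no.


Strings: "jnpgc", "mndji"
Sorted first:  cgjnp
Sorted second: dijmn
Differ at position 0: 'c' vs 'd' => not anagrams

0


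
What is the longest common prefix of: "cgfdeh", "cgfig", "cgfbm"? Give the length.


Words: cgfdeh, cgfig, cgfbm
  Position 0: all 'c' => match
  Position 1: all 'g' => match
  Position 2: all 'f' => match
  Position 3: ('d', 'i', 'b') => mismatch, stop
LCP = "cgf" (length 3)

3


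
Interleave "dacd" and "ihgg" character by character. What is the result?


Interleaving "dacd" and "ihgg":
  Position 0: 'd' from first, 'i' from second => "di"
  Position 1: 'a' from first, 'h' from second => "ah"
  Position 2: 'c' from first, 'g' from second => "cg"
  Position 3: 'd' from first, 'g' from second => "dg"
Result: diahcgdg

diahcgdg


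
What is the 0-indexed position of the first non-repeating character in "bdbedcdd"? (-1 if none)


Input: bdbedcdd
Character frequencies:
  'b': 2
  'c': 1
  'd': 4
  'e': 1
Scanning left to right for freq == 1:
  Position 0 ('b'): freq=2, skip
  Position 1 ('d'): freq=4, skip
  Position 2 ('b'): freq=2, skip
  Position 3 ('e'): unique! => answer = 3

3


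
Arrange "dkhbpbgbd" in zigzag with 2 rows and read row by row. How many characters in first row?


Zigzag "dkhbpbgbd" into 2 rows:
Placing characters:
  'd' => row 0
  'k' => row 1
  'h' => row 0
  'b' => row 1
  'p' => row 0
  'b' => row 1
  'g' => row 0
  'b' => row 1
  'd' => row 0
Rows:
  Row 0: "dhpgd"
  Row 1: "kbbb"
First row length: 5

5


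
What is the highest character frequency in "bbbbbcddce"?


Input: bbbbbcddce
Character counts:
  'b': 5
  'c': 2
  'd': 2
  'e': 1
Maximum frequency: 5

5


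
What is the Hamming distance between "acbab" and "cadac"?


Comparing "acbab" and "cadac" position by position:
  Position 0: 'a' vs 'c' => differ
  Position 1: 'c' vs 'a' => differ
  Position 2: 'b' vs 'd' => differ
  Position 3: 'a' vs 'a' => same
  Position 4: 'b' vs 'c' => differ
Total differences (Hamming distance): 4

4


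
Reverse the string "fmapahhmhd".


Input: fmapahhmhd
Reading characters right to left:
  Position 9: 'd'
  Position 8: 'h'
  Position 7: 'm'
  Position 6: 'h'
  Position 5: 'h'
  Position 4: 'a'
  Position 3: 'p'
  Position 2: 'a'
  Position 1: 'm'
  Position 0: 'f'
Reversed: dhmhhapamf

dhmhhapamf


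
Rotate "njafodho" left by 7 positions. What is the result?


Input: "njafodho", rotate left by 7
First 7 characters: "njafodh"
Remaining characters: "o"
Concatenate remaining + first: "o" + "njafodh" = "onjafodh"

onjafodh


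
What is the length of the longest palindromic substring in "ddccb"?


Input: "ddccb"
Checking substrings for palindromes:
  [0:2] "dd" (len 2) => palindrome
  [2:4] "cc" (len 2) => palindrome
Longest palindromic substring: "dd" with length 2

2


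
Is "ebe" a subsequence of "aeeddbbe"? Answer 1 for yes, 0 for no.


Check if "ebe" is a subsequence of "aeeddbbe"
Greedy scan:
  Position 0 ('a'): no match needed
  Position 1 ('e'): matches sub[0] = 'e'
  Position 2 ('e'): no match needed
  Position 3 ('d'): no match needed
  Position 4 ('d'): no match needed
  Position 5 ('b'): matches sub[1] = 'b'
  Position 6 ('b'): no match needed
  Position 7 ('e'): matches sub[2] = 'e'
All 3 characters matched => is a subsequence

1


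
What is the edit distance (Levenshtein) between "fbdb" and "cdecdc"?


Computing edit distance: "fbdb" -> "cdecdc"
DP table:
           c    d    e    c    d    c
      0    1    2    3    4    5    6
  f   1    1    2    3    4    5    6
  b   2    2    2    3    4    5    6
  d   3    3    2    3    4    4    5
  b   4    4    3    3    4    5    5
Edit distance = dp[4][6] = 5

5


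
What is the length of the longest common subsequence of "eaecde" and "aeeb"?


LCS of "eaecde" and "aeeb"
DP table:
           a    e    e    b
      0    0    0    0    0
  e   0    0    1    1    1
  a   0    1    1    1    1
  e   0    1    2    2    2
  c   0    1    2    2    2
  d   0    1    2    2    2
  e   0    1    2    3    3
LCS length = dp[6][4] = 3

3


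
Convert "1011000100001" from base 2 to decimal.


Input: "1011000100001" in base 2
Positional expansion:
  Digit '1' (value 1) x 2^12 = 4096
  Digit '0' (value 0) x 2^11 = 0
  Digit '1' (value 1) x 2^10 = 1024
  Digit '1' (value 1) x 2^9 = 512
  Digit '0' (value 0) x 2^8 = 0
  Digit '0' (value 0) x 2^7 = 0
  Digit '0' (value 0) x 2^6 = 0
  Digit '1' (value 1) x 2^5 = 32
  Digit '0' (value 0) x 2^4 = 0
  Digit '0' (value 0) x 2^3 = 0
  Digit '0' (value 0) x 2^2 = 0
  Digit '0' (value 0) x 2^1 = 0
  Digit '1' (value 1) x 2^0 = 1
Sum = 5665

5665


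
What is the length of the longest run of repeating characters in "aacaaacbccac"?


Input: "aacaaacbccac"
Scanning for longest run:
  Position 1 ('a'): continues run of 'a', length=2
  Position 2 ('c'): new char, reset run to 1
  Position 3 ('a'): new char, reset run to 1
  Position 4 ('a'): continues run of 'a', length=2
  Position 5 ('a'): continues run of 'a', length=3
  Position 6 ('c'): new char, reset run to 1
  Position 7 ('b'): new char, reset run to 1
  Position 8 ('c'): new char, reset run to 1
  Position 9 ('c'): continues run of 'c', length=2
  Position 10 ('a'): new char, reset run to 1
  Position 11 ('c'): new char, reset run to 1
Longest run: 'a' with length 3

3


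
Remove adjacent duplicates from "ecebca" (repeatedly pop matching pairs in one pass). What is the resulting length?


Input: ecebca
Stack-based adjacent duplicate removal:
  Read 'e': push. Stack: e
  Read 'c': push. Stack: ec
  Read 'e': push. Stack: ece
  Read 'b': push. Stack: eceb
  Read 'c': push. Stack: ecebc
  Read 'a': push. Stack: ecebca
Final stack: "ecebca" (length 6)

6


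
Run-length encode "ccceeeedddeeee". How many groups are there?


Input: ccceeeedddeeee
Scanning for consecutive runs:
  Group 1: 'c' x 3 (positions 0-2)
  Group 2: 'e' x 4 (positions 3-6)
  Group 3: 'd' x 3 (positions 7-9)
  Group 4: 'e' x 4 (positions 10-13)
Total groups: 4

4


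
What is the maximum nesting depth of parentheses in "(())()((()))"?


Input: "(())()((()))"
Tracking depth:
  Position 0 '(': depth becomes 1
  Position 1 '(': depth becomes 2
  Position 2 ')': depth becomes 1
  Position 3 ')': depth becomes 0
  Position 4 '(': depth becomes 1
  Position 5 ')': depth becomes 0
  Position 6 '(': depth becomes 1
  Position 7 '(': depth becomes 2
  Position 8 '(': depth becomes 3
  Position 9 ')': depth becomes 2
  Position 10 ')': depth becomes 1
  Position 11 ')': depth becomes 0
Maximum depth reached: 3

3


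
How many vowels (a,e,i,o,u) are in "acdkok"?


Input: acdkok
Checking each character:
  'a' at position 0: vowel (running total: 1)
  'c' at position 1: consonant
  'd' at position 2: consonant
  'k' at position 3: consonant
  'o' at position 4: vowel (running total: 2)
  'k' at position 5: consonant
Total vowels: 2

2


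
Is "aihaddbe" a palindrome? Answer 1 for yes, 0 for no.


Input: aihaddbe
Reversed: ebddahia
  Compare pos 0 ('a') with pos 7 ('e'): MISMATCH
  Compare pos 1 ('i') with pos 6 ('b'): MISMATCH
  Compare pos 2 ('h') with pos 5 ('d'): MISMATCH
  Compare pos 3 ('a') with pos 4 ('d'): MISMATCH
Result: not a palindrome

0


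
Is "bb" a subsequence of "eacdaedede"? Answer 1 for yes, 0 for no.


Check if "bb" is a subsequence of "eacdaedede"
Greedy scan:
  Position 0 ('e'): no match needed
  Position 1 ('a'): no match needed
  Position 2 ('c'): no match needed
  Position 3 ('d'): no match needed
  Position 4 ('a'): no match needed
  Position 5 ('e'): no match needed
  Position 6 ('d'): no match needed
  Position 7 ('e'): no match needed
  Position 8 ('d'): no match needed
  Position 9 ('e'): no match needed
Only matched 0/2 characters => not a subsequence

0


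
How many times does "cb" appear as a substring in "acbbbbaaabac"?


Searching for "cb" in "acbbbbaaabac"
Scanning each position:
  Position 0: "ac" => no
  Position 1: "cb" => MATCH
  Position 2: "bb" => no
  Position 3: "bb" => no
  Position 4: "bb" => no
  Position 5: "ba" => no
  Position 6: "aa" => no
  Position 7: "aa" => no
  Position 8: "ab" => no
  Position 9: "ba" => no
  Position 10: "ac" => no
Total occurrences: 1

1


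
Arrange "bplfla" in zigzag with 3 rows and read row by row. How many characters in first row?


Zigzag "bplfla" into 3 rows:
Placing characters:
  'b' => row 0
  'p' => row 1
  'l' => row 2
  'f' => row 1
  'l' => row 0
  'a' => row 1
Rows:
  Row 0: "bl"
  Row 1: "pfa"
  Row 2: "l"
First row length: 2

2


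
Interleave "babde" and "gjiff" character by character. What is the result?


Interleaving "babde" and "gjiff":
  Position 0: 'b' from first, 'g' from second => "bg"
  Position 1: 'a' from first, 'j' from second => "aj"
  Position 2: 'b' from first, 'i' from second => "bi"
  Position 3: 'd' from first, 'f' from second => "df"
  Position 4: 'e' from first, 'f' from second => "ef"
Result: bgajbidfef

bgajbidfef


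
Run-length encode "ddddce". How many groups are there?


Input: ddddce
Scanning for consecutive runs:
  Group 1: 'd' x 4 (positions 0-3)
  Group 2: 'c' x 1 (positions 4-4)
  Group 3: 'e' x 1 (positions 5-5)
Total groups: 3

3


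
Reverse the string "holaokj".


Input: holaokj
Reading characters right to left:
  Position 6: 'j'
  Position 5: 'k'
  Position 4: 'o'
  Position 3: 'a'
  Position 2: 'l'
  Position 1: 'o'
  Position 0: 'h'
Reversed: jkoaloh

jkoaloh


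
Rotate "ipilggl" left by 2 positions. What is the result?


Input: "ipilggl", rotate left by 2
First 2 characters: "ip"
Remaining characters: "ilggl"
Concatenate remaining + first: "ilggl" + "ip" = "ilgglip"

ilgglip


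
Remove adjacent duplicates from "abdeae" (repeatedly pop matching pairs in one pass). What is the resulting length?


Input: abdeae
Stack-based adjacent duplicate removal:
  Read 'a': push. Stack: a
  Read 'b': push. Stack: ab
  Read 'd': push. Stack: abd
  Read 'e': push. Stack: abde
  Read 'a': push. Stack: abdea
  Read 'e': push. Stack: abdeae
Final stack: "abdeae" (length 6)

6


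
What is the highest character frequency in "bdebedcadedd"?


Input: bdebedcadedd
Character counts:
  'a': 1
  'b': 2
  'c': 1
  'd': 5
  'e': 3
Maximum frequency: 5

5


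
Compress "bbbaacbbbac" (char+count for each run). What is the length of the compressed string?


Input: bbbaacbbbac
Runs:
  'b' x 3 => "b3"
  'a' x 2 => "a2"
  'c' x 1 => "c1"
  'b' x 3 => "b3"
  'a' x 1 => "a1"
  'c' x 1 => "c1"
Compressed: "b3a2c1b3a1c1"
Compressed length: 12

12


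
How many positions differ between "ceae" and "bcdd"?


Comparing "ceae" and "bcdd" position by position:
  Position 0: 'c' vs 'b' => DIFFER
  Position 1: 'e' vs 'c' => DIFFER
  Position 2: 'a' vs 'd' => DIFFER
  Position 3: 'e' vs 'd' => DIFFER
Positions that differ: 4

4


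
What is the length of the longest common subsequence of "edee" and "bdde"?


LCS of "edee" and "bdde"
DP table:
           b    d    d    e
      0    0    0    0    0
  e   0    0    0    0    1
  d   0    0    1    1    1
  e   0    0    1    1    2
  e   0    0    1    1    2
LCS length = dp[4][4] = 2

2


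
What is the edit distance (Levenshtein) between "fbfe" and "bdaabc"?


Computing edit distance: "fbfe" -> "bdaabc"
DP table:
           b    d    a    a    b    c
      0    1    2    3    4    5    6
  f   1    1    2    3    4    5    6
  b   2    1    2    3    4    4    5
  f   3    2    2    3    4    5    5
  e   4    3    3    3    4    5    6
Edit distance = dp[4][6] = 6

6


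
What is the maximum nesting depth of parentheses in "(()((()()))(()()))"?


Input: "(()((()()))(()()))"
Tracking depth:
  Position 0 '(': depth becomes 1
  Position 1 '(': depth becomes 2
  Position 2 ')': depth becomes 1
  Position 3 '(': depth becomes 2
  Position 4 '(': depth becomes 3
  Position 5 '(': depth becomes 4
  Position 6 ')': depth becomes 3
  Position 7 '(': depth becomes 4
  Position 8 ')': depth becomes 3
  Position 9 ')': depth becomes 2
  Position 10 ')': depth becomes 1
  Position 11 '(': depth becomes 2
  Position 12 '(': depth becomes 3
  Position 13 ')': depth becomes 2
  Position 14 '(': depth becomes 3
  Position 15 ')': depth becomes 2
  Position 16 ')': depth becomes 1
  Position 17 ')': depth becomes 0
Maximum depth reached: 4

4


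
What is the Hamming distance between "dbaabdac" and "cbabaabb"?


Comparing "dbaabdac" and "cbabaabb" position by position:
  Position 0: 'd' vs 'c' => differ
  Position 1: 'b' vs 'b' => same
  Position 2: 'a' vs 'a' => same
  Position 3: 'a' vs 'b' => differ
  Position 4: 'b' vs 'a' => differ
  Position 5: 'd' vs 'a' => differ
  Position 6: 'a' vs 'b' => differ
  Position 7: 'c' vs 'b' => differ
Total differences (Hamming distance): 6

6


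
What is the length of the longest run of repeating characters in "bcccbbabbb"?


Input: "bcccbbabbb"
Scanning for longest run:
  Position 1 ('c'): new char, reset run to 1
  Position 2 ('c'): continues run of 'c', length=2
  Position 3 ('c'): continues run of 'c', length=3
  Position 4 ('b'): new char, reset run to 1
  Position 5 ('b'): continues run of 'b', length=2
  Position 6 ('a'): new char, reset run to 1
  Position 7 ('b'): new char, reset run to 1
  Position 8 ('b'): continues run of 'b', length=2
  Position 9 ('b'): continues run of 'b', length=3
Longest run: 'c' with length 3

3


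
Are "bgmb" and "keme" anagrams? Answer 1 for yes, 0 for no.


Strings: "bgmb", "keme"
Sorted first:  bbgm
Sorted second: eekm
Differ at position 0: 'b' vs 'e' => not anagrams

0


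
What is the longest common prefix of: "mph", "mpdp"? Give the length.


Words: mph, mpdp
  Position 0: all 'm' => match
  Position 1: all 'p' => match
  Position 2: ('h', 'd') => mismatch, stop
LCP = "mp" (length 2)

2


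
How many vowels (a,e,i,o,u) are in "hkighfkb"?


Input: hkighfkb
Checking each character:
  'h' at position 0: consonant
  'k' at position 1: consonant
  'i' at position 2: vowel (running total: 1)
  'g' at position 3: consonant
  'h' at position 4: consonant
  'f' at position 5: consonant
  'k' at position 6: consonant
  'b' at position 7: consonant
Total vowels: 1

1


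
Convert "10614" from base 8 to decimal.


Input: "10614" in base 8
Positional expansion:
  Digit '1' (value 1) x 8^4 = 4096
  Digit '0' (value 0) x 8^3 = 0
  Digit '6' (value 6) x 8^2 = 384
  Digit '1' (value 1) x 8^1 = 8
  Digit '4' (value 4) x 8^0 = 4
Sum = 4492

4492


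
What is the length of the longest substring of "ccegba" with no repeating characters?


Input: "ccegba"
Sliding window (track last position of each char):
  Position 0 ('c'): window [0,0] length 1 -- new best
  Position 1 ('c'): repeat (last at 0), move window start to 1
  Position 1 ('c'): window [1,1] length 1
  Position 2 ('e'): window [1,2] length 2 -- new best
  Position 3 ('g'): window [1,3] length 3 -- new best
  Position 4 ('b'): window [1,4] length 4 -- new best
  Position 5 ('a'): window [1,5] length 5 -- new best
Longest substring with no repeats: "cegba" with length 5

5


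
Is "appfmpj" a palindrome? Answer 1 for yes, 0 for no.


Input: appfmpj
Reversed: jpmfppa
  Compare pos 0 ('a') with pos 6 ('j'): MISMATCH
  Compare pos 1 ('p') with pos 5 ('p'): match
  Compare pos 2 ('p') with pos 4 ('m'): MISMATCH
Result: not a palindrome

0
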